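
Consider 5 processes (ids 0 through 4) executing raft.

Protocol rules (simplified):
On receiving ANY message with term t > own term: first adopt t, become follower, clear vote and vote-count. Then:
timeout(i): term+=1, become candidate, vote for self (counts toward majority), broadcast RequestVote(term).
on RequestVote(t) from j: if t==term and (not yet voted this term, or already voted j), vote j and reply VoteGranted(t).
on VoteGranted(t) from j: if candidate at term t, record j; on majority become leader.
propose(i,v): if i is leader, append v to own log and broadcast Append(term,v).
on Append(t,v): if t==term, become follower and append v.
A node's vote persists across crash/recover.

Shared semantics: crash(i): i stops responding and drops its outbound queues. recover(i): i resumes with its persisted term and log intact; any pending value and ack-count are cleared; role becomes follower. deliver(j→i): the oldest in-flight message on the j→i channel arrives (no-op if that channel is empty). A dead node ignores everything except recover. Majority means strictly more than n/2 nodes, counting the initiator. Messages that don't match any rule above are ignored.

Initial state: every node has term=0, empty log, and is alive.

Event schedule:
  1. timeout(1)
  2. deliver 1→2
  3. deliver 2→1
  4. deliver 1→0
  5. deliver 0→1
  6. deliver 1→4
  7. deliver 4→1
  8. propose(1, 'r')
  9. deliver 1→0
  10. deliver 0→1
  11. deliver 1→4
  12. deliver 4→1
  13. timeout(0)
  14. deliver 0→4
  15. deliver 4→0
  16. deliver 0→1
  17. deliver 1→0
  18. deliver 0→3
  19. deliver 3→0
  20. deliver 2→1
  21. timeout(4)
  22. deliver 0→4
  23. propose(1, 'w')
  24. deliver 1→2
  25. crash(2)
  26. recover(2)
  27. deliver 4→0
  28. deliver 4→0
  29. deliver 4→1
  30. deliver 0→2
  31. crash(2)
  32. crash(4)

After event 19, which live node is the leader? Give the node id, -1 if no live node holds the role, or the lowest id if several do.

0

step 1 timeout(1): 1={cand,t=1,log=-}
step 2 deliver 1→2: 2={foll,t=1,log=-}
step 3 deliver 2→1: —
step 4 deliver 1→0: 0={foll,t=1,log=-}
step 5 deliver 0→1: 1={lead,t=1,log=-}
step 6 deliver 1→4: 4={foll,t=1,log=-}
step 7 deliver 4→1: —
step 8 propose(1,'r'): 1={lead,t=1,log=r}
step 9 deliver 1→0: 0={foll,t=1,log=r}
step 10 deliver 0→1: —
step 11 deliver 1→4: 4={foll,t=1,log=r}
step 12 deliver 4→1: —
step 13 timeout(0): 0={cand,t=2,log=r}
step 14 deliver 0→4: 4={foll,t=2,log=r}
step 15 deliver 4→0: —
step 16 deliver 0→1: 1={foll,t=2,log=r}
step 17 deliver 1→0: 0={lead,t=2,log=r}
step 18 deliver 0→3: 3={foll,t=2,log=-}
step 19 deliver 3→0: —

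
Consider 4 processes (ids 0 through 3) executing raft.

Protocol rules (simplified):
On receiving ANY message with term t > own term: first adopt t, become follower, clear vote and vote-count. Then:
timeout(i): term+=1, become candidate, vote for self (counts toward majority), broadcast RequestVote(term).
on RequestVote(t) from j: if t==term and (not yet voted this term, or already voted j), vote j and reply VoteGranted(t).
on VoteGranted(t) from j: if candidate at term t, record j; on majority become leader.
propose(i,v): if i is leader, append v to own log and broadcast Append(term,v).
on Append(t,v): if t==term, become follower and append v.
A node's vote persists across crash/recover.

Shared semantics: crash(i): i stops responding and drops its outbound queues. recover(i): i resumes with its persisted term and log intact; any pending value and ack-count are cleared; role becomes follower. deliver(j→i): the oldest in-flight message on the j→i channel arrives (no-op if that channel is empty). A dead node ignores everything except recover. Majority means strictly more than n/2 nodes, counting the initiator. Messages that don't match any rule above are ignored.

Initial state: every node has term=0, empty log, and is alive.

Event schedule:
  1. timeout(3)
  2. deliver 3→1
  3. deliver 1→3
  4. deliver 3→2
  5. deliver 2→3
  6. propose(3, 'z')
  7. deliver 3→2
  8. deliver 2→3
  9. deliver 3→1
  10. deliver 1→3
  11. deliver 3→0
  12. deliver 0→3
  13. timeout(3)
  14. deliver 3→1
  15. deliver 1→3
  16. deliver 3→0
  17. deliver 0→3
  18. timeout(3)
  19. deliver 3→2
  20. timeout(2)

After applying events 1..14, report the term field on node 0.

step 1 timeout(3): 3={cand,t=1,log=-}
step 2 deliver 3→1: 1={foll,t=1,log=-}
step 3 deliver 1→3: —
step 4 deliver 3→2: 2={foll,t=1,log=-}
step 5 deliver 2→3: 3={lead,t=1,log=-}
step 6 propose(3,'z'): 3={lead,t=1,log=z}
step 7 deliver 3→2: 2={foll,t=1,log=z}
step 8 deliver 2→3: —
step 9 deliver 3→1: 1={foll,t=1,log=z}
step 10 deliver 1→3: —
step 11 deliver 3→0: 0={foll,t=1,log=-}
step 12 deliver 0→3: —
step 13 timeout(3): 3={cand,t=2,log=z}
step 14 deliver 3→1: 1={foll,t=2,log=z}

1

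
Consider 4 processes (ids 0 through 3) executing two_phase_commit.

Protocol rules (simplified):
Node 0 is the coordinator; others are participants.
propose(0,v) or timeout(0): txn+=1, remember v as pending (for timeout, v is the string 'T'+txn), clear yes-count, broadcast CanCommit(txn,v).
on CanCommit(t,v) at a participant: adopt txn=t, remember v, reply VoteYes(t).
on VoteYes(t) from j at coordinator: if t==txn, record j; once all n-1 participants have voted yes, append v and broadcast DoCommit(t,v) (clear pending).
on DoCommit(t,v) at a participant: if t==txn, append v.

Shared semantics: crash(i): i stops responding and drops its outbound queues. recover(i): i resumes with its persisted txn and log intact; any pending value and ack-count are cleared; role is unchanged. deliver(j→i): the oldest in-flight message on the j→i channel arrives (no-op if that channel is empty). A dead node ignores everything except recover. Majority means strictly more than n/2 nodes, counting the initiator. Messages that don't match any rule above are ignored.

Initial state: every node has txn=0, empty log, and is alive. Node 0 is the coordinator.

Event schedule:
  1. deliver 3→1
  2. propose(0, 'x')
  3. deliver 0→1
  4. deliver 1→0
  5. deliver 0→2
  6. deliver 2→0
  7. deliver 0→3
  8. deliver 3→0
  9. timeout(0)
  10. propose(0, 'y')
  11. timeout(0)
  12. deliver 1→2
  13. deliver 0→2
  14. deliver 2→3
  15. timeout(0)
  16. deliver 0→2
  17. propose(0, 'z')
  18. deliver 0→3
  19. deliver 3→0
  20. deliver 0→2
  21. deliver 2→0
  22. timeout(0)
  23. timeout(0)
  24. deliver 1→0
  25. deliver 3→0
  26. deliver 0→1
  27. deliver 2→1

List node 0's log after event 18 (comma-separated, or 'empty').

x

after 1 — deliver 3→1: ·
after 2 — propose(0,'x'): n0:coor/t1/[-]
after 3 — deliver 0→1: n1:part/t1/[-]
after 4 — deliver 1→0: ·
after 5 — deliver 0→2: n2:part/t1/[-]
after 6 — deliver 2→0: ·
after 7 — deliver 0→3: n3:part/t1/[-]
after 8 — deliver 3→0: n0:coor/t1/[x]
after 9 — timeout(0): n0:coor/t2/[x]
after 10 — propose(0,'y'): n0:coor/t3/[x]
after 11 — timeout(0): n0:coor/t4/[x]
after 12 — deliver 1→2: ·
after 13 — deliver 0→2: n2:part/t1/[x]
after 14 — deliver 2→3: ·
after 15 — timeout(0): n0:coor/t5/[x]
after 16 — deliver 0→2: n2:part/t2/[x]
after 17 — propose(0,'z'): n0:coor/t6/[x]
after 18 — deliver 0→3: n3:part/t1/[x]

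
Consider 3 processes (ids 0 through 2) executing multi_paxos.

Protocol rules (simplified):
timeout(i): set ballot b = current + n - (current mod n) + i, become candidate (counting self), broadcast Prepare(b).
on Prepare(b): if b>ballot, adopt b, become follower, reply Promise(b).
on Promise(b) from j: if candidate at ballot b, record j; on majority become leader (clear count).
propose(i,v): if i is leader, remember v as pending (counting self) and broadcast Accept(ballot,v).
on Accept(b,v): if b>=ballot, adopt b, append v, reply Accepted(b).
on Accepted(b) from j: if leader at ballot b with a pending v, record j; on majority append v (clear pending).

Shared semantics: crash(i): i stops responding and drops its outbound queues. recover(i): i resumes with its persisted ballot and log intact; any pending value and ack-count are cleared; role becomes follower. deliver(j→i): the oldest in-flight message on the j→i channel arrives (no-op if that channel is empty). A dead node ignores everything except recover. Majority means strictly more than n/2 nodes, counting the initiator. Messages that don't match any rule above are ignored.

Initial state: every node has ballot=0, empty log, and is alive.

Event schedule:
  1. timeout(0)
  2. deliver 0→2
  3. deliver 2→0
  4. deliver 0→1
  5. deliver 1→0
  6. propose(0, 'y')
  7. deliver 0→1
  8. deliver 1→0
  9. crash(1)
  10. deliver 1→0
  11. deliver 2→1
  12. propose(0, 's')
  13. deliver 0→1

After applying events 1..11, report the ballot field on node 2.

3

1. timeout(0):  <0:cand b3 ->
2. deliver 0→2:  <2:foll b3 ->
3. deliver 2→0:  <0:lead b3 ->
4. deliver 0→1:  <1:foll b3 ->
5. deliver 1→0:  nop
6. propose(0,'y'):  nop
7. deliver 0→1:  <1:foll b3 y>
8. deliver 1→0:  <0:lead b3 y>
9. crash(1):  <1:✗foll b3 y>
10. deliver 1→0:  nop
11. deliver 2→1:  nop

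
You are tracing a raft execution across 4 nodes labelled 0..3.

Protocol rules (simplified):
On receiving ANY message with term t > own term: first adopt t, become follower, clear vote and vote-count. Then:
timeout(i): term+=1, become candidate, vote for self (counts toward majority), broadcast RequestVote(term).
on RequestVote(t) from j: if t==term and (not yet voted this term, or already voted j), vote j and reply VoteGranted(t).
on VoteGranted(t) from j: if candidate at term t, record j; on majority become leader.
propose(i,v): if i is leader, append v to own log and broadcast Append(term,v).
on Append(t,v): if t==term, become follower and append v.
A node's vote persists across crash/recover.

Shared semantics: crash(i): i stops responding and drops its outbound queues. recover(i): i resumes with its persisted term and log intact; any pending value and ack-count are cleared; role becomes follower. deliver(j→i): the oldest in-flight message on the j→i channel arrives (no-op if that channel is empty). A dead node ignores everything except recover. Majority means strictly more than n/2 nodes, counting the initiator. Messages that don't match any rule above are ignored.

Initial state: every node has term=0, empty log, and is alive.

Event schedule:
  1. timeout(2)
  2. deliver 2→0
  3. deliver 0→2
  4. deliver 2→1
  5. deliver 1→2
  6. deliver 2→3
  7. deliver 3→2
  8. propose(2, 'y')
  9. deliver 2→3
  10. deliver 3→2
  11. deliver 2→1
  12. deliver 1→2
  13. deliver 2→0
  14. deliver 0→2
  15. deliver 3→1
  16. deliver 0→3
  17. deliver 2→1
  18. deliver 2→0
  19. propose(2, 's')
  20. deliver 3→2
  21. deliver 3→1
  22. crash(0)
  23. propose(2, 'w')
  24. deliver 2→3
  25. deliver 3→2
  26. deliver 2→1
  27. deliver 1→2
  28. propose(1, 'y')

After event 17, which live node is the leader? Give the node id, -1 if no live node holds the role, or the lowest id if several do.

e1 timeout(2): 2[cand,t=1,-]
e2 deliver 2→0: 0[foll,t=1,-]
e3 deliver 0→2: ·
e4 deliver 2→1: 1[foll,t=1,-]
e5 deliver 1→2: 2[lead,t=1,-]
e6 deliver 2→3: 3[foll,t=1,-]
e7 deliver 3→2: ·
e8 propose(2,'y'): 2[lead,t=1,y]
e9 deliver 2→3: 3[foll,t=1,y]
e10 deliver 3→2: ·
e11 deliver 2→1: 1[foll,t=1,y]
e12 deliver 1→2: ·
e13 deliver 2→0: 0[foll,t=1,y]
e14 deliver 0→2: ·
e15 deliver 3→1: ·
e16 deliver 0→3: ·
e17 deliver 2→1: ·

2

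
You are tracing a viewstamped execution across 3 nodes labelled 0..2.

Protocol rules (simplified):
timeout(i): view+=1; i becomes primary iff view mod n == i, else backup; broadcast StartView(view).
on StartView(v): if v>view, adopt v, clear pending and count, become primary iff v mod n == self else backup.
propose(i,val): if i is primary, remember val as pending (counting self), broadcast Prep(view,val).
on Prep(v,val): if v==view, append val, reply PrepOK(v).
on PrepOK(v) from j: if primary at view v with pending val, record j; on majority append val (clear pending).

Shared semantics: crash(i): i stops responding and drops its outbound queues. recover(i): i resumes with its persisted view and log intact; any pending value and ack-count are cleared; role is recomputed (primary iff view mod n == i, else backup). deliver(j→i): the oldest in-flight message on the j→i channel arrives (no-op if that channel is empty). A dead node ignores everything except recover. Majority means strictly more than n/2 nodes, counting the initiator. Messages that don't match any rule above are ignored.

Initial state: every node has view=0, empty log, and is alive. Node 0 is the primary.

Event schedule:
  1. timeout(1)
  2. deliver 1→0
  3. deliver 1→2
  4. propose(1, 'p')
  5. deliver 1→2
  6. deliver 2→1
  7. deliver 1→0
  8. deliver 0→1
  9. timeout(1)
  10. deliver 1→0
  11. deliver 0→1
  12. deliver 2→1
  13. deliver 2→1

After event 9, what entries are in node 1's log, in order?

after 1 — timeout(1): n1:prim/v1/[-]
after 2 — deliver 1→0: n0:back/v1/[-]
after 3 — deliver 1→2: n2:back/v1/[-]
after 4 — propose(1,'p'): ·
after 5 — deliver 1→2: n2:back/v1/[p]
after 6 — deliver 2→1: n1:prim/v1/[p]
after 7 — deliver 1→0: n0:back/v1/[p]
after 8 — deliver 0→1: ·
after 9 — timeout(1): n1:back/v2/[p]

p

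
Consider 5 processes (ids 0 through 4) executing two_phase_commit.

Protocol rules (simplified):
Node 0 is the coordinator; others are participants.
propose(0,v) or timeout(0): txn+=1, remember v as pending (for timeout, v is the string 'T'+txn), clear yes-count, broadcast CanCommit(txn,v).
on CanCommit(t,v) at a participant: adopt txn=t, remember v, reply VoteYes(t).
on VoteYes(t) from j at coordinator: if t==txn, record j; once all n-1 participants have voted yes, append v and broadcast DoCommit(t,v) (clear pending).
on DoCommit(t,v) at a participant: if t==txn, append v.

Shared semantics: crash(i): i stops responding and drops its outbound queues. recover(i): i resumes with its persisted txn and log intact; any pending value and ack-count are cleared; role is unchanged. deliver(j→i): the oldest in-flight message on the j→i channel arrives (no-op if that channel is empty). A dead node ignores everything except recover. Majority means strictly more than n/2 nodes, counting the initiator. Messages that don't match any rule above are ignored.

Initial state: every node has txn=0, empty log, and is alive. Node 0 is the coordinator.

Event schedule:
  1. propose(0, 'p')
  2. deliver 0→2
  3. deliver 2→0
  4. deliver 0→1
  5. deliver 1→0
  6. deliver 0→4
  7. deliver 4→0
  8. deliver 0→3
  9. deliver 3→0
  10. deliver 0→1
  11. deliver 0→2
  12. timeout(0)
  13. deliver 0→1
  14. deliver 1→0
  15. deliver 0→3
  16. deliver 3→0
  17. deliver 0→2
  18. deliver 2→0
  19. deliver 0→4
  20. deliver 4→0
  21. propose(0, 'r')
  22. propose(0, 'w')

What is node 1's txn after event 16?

2

step 1 propose(0,'p'): 0={coor,t=1,log=-}
step 2 deliver 0→2: 2={part,t=1,log=-}
step 3 deliver 2→0: —
step 4 deliver 0→1: 1={part,t=1,log=-}
step 5 deliver 1→0: —
step 6 deliver 0→4: 4={part,t=1,log=-}
step 7 deliver 4→0: —
step 8 deliver 0→3: 3={part,t=1,log=-}
step 9 deliver 3→0: 0={coor,t=1,log=p}
step 10 deliver 0→1: 1={part,t=1,log=p}
step 11 deliver 0→2: 2={part,t=1,log=p}
step 12 timeout(0): 0={coor,t=2,log=p}
step 13 deliver 0→1: 1={part,t=2,log=p}
step 14 deliver 1→0: —
step 15 deliver 0→3: 3={part,t=1,log=p}
step 16 deliver 3→0: —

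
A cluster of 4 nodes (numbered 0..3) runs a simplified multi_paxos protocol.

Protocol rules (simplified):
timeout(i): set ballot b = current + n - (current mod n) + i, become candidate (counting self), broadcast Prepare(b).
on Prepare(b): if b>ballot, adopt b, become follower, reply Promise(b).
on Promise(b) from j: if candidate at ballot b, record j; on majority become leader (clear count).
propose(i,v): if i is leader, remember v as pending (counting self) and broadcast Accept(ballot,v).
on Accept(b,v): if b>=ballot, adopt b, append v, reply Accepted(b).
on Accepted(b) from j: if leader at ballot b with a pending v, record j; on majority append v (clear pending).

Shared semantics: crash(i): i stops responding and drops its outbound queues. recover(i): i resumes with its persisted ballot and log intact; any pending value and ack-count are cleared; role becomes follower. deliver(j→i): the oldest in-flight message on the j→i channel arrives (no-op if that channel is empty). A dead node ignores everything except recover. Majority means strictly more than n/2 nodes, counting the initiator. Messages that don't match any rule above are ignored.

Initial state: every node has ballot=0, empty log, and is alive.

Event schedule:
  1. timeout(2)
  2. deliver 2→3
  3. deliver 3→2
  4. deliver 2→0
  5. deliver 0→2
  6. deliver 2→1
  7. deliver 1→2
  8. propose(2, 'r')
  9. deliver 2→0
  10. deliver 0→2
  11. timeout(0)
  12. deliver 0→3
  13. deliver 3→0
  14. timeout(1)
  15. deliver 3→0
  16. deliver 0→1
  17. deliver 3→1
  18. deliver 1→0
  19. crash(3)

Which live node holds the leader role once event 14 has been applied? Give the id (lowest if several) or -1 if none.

step 1 timeout(2): 2={cand,b=6,log=-}
step 2 deliver 2→3: 3={foll,b=6,log=-}
step 3 deliver 3→2: —
step 4 deliver 2→0: 0={foll,b=6,log=-}
step 5 deliver 0→2: 2={lead,b=6,log=-}
step 6 deliver 2→1: 1={foll,b=6,log=-}
step 7 deliver 1→2: —
step 8 propose(2,'r'): —
step 9 deliver 2→0: 0={foll,b=6,log=r}
step 10 deliver 0→2: —
step 11 timeout(0): 0={cand,b=8,log=r}
step 12 deliver 0→3: 3={foll,b=8,log=-}
step 13 deliver 3→0: —
step 14 timeout(1): 1={cand,b=9,log=-}

2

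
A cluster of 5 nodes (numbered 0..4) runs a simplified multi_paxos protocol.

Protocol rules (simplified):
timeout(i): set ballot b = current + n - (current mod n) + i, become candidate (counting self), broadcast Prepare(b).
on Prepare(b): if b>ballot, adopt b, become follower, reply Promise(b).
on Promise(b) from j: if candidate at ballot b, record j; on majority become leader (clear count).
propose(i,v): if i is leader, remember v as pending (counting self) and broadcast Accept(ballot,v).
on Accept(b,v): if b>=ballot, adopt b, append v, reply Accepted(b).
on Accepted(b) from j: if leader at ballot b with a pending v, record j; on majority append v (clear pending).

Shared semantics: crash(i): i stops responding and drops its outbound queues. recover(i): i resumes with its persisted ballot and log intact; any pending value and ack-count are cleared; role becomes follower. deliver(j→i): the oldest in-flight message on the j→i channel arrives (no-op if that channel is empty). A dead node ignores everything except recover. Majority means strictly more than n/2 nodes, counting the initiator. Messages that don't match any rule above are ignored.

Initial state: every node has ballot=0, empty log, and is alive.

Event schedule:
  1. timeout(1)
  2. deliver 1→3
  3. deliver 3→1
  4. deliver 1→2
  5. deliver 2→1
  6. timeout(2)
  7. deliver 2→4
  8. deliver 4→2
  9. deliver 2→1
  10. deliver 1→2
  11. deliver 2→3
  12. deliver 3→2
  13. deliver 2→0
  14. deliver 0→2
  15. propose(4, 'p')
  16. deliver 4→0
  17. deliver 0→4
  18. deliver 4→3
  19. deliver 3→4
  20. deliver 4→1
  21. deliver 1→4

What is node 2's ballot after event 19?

[1] timeout(1) → N1(cand b6 [-])
[2] deliver 1→3 → N3(foll b6 [-])
[3] deliver 3→1 → ∅
[4] deliver 1→2 → N2(foll b6 [-])
[5] deliver 2→1 → N1(lead b6 [-])
[6] timeout(2) → N2(cand b12 [-])
[7] deliver 2→4 → N4(foll b12 [-])
[8] deliver 4→2 → ∅
[9] deliver 2→1 → N1(foll b12 [-])
[10] deliver 1→2 → N2(lead b12 [-])
[11] deliver 2→3 → N3(foll b12 [-])
[12] deliver 3→2 → ∅
[13] deliver 2→0 → N0(foll b12 [-])
[14] deliver 0→2 → ∅
[15] propose(4,'p') → ∅
[16] deliver 4→0 → ∅
[17] deliver 0→4 → ∅
[18] deliver 4→3 → ∅
[19] deliver 3→4 → ∅

12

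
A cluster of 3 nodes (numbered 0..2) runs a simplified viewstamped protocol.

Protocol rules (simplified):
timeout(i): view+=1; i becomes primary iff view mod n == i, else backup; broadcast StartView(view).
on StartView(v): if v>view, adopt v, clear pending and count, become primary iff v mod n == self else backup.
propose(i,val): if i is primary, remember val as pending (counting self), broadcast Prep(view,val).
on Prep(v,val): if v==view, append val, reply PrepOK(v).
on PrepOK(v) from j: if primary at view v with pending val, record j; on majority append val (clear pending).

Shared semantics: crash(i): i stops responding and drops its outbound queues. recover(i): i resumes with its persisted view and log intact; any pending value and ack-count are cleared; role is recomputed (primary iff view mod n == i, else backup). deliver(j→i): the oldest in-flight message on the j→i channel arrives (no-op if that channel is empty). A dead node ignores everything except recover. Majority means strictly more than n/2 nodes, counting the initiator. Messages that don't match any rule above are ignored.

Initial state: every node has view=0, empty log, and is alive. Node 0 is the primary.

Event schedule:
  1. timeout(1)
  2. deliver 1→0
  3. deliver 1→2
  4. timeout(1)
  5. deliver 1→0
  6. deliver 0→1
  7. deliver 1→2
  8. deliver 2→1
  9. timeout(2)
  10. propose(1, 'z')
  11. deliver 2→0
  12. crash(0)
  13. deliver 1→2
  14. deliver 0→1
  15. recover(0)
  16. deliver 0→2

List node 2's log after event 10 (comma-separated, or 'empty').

empty

after 1 — timeout(1): n1:prim/v1/[-]
after 2 — deliver 1→0: n0:back/v1/[-]
after 3 — deliver 1→2: n2:back/v1/[-]
after 4 — timeout(1): n1:back/v2/[-]
after 5 — deliver 1→0: n0:back/v2/[-]
after 6 — deliver 0→1: ·
after 7 — deliver 1→2: n2:prim/v2/[-]
after 8 — deliver 2→1: ·
after 9 — timeout(2): n2:back/v3/[-]
after 10 — propose(1,'z'): ·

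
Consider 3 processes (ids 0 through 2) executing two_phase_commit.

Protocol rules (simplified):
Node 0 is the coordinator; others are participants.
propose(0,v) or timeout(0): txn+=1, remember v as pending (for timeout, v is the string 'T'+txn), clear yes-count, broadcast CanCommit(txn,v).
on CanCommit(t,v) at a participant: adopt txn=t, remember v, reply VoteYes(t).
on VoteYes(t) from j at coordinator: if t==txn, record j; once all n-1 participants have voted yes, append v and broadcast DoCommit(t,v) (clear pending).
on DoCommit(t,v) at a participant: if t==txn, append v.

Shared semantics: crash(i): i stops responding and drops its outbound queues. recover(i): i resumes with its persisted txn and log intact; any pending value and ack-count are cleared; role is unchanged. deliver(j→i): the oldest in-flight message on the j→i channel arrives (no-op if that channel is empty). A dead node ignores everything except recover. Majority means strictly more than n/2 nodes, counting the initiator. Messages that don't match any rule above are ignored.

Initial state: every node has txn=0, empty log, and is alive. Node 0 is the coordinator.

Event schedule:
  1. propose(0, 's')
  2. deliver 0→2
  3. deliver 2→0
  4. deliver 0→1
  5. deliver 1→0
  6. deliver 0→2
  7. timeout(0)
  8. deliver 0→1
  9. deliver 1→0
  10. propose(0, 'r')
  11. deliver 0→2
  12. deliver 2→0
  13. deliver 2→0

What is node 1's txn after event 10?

after 1 — propose(0,'s'): n0:coor/t1/[-]
after 2 — deliver 0→2: n2:part/t1/[-]
after 3 — deliver 2→0: ·
after 4 — deliver 0→1: n1:part/t1/[-]
after 5 — deliver 1→0: n0:coor/t1/[s]
after 6 — deliver 0→2: n2:part/t1/[s]
after 7 — timeout(0): n0:coor/t2/[s]
after 8 — deliver 0→1: n1:part/t1/[s]
after 9 — deliver 1→0: ·
after 10 — propose(0,'r'): n0:coor/t3/[s]

1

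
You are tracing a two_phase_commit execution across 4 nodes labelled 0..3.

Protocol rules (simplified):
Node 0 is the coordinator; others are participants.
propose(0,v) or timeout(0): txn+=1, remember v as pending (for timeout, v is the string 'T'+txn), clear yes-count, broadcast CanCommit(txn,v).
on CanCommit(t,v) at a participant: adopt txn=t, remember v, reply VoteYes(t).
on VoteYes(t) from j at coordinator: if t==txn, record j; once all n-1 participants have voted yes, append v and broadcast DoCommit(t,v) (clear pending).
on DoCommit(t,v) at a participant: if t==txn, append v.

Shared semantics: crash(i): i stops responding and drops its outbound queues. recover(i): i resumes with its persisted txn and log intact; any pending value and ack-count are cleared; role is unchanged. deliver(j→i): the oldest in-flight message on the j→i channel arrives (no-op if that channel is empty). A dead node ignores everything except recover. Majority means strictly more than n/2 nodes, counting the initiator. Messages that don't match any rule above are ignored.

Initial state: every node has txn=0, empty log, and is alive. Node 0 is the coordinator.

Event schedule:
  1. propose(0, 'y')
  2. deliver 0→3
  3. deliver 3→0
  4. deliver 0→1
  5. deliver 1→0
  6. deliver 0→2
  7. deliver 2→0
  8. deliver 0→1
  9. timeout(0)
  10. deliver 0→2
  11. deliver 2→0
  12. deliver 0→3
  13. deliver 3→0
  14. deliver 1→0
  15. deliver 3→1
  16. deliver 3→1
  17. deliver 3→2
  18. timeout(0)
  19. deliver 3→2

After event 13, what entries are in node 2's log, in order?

after 1 — propose(0,'y'): n0:coor/t1/[-]
after 2 — deliver 0→3: n3:part/t1/[-]
after 3 — deliver 3→0: ·
after 4 — deliver 0→1: n1:part/t1/[-]
after 5 — deliver 1→0: ·
after 6 — deliver 0→2: n2:part/t1/[-]
after 7 — deliver 2→0: n0:coor/t1/[y]
after 8 — deliver 0→1: n1:part/t1/[y]
after 9 — timeout(0): n0:coor/t2/[y]
after 10 — deliver 0→2: n2:part/t1/[y]
after 11 — deliver 2→0: ·
after 12 — deliver 0→3: n3:part/t1/[y]
after 13 — deliver 3→0: ·

y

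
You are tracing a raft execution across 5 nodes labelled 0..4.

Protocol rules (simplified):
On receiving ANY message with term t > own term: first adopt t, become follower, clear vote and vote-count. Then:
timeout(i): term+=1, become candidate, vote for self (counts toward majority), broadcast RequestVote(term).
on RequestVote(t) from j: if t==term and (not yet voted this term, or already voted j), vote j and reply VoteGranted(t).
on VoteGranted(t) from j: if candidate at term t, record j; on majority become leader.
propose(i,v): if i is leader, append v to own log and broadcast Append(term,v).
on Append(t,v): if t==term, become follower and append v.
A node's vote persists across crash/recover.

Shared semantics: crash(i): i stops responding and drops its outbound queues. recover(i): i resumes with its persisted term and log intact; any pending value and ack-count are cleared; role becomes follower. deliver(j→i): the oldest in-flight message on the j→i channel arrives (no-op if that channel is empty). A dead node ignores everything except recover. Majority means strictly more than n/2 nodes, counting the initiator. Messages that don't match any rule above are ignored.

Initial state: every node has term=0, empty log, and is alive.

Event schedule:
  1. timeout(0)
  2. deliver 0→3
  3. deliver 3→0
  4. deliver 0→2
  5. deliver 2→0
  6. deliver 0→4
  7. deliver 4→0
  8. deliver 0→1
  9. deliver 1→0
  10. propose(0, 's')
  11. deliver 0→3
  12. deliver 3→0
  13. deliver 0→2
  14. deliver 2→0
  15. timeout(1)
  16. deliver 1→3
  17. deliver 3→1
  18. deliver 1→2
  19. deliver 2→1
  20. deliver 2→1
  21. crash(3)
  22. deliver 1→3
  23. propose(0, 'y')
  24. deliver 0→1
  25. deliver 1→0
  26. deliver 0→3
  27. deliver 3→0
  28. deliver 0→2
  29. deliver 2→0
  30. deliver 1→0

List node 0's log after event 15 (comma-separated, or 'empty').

s

[1] timeout(0) → N0(cand t1 [-])
[2] deliver 0→3 → N3(foll t1 [-])
[3] deliver 3→0 → ∅
[4] deliver 0→2 → N2(foll t1 [-])
[5] deliver 2→0 → N0(lead t1 [-])
[6] deliver 0→4 → N4(foll t1 [-])
[7] deliver 4→0 → ∅
[8] deliver 0→1 → N1(foll t1 [-])
[9] deliver 1→0 → ∅
[10] propose(0,'s') → N0(lead t1 [s])
[11] deliver 0→3 → N3(foll t1 [s])
[12] deliver 3→0 → ∅
[13] deliver 0→2 → N2(foll t1 [s])
[14] deliver 2→0 → ∅
[15] timeout(1) → N1(cand t2 [-])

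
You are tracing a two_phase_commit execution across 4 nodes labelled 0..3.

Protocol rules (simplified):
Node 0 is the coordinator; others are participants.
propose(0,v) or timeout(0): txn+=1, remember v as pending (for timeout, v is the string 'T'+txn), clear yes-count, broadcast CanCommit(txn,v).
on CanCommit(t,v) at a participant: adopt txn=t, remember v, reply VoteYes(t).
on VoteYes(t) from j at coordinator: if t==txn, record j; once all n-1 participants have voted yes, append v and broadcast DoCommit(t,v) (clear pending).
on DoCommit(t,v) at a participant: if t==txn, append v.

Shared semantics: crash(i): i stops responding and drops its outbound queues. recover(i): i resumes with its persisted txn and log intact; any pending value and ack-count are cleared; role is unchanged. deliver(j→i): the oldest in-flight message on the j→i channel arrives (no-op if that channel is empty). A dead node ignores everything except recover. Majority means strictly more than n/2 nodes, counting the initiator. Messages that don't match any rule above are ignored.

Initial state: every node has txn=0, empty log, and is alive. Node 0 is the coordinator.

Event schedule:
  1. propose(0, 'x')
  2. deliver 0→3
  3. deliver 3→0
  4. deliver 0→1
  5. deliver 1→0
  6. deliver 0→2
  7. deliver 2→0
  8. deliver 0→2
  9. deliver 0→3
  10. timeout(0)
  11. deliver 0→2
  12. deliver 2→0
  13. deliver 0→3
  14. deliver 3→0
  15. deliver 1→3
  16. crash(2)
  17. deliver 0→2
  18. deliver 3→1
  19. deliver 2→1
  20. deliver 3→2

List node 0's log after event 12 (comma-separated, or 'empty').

x

after 1 — propose(0,'x'): n0:coor/t1/[-]
after 2 — deliver 0→3: n3:part/t1/[-]
after 3 — deliver 3→0: ·
after 4 — deliver 0→1: n1:part/t1/[-]
after 5 — deliver 1→0: ·
after 6 — deliver 0→2: n2:part/t1/[-]
after 7 — deliver 2→0: n0:coor/t1/[x]
after 8 — deliver 0→2: n2:part/t1/[x]
after 9 — deliver 0→3: n3:part/t1/[x]
after 10 — timeout(0): n0:coor/t2/[x]
after 11 — deliver 0→2: n2:part/t2/[x]
after 12 — deliver 2→0: ·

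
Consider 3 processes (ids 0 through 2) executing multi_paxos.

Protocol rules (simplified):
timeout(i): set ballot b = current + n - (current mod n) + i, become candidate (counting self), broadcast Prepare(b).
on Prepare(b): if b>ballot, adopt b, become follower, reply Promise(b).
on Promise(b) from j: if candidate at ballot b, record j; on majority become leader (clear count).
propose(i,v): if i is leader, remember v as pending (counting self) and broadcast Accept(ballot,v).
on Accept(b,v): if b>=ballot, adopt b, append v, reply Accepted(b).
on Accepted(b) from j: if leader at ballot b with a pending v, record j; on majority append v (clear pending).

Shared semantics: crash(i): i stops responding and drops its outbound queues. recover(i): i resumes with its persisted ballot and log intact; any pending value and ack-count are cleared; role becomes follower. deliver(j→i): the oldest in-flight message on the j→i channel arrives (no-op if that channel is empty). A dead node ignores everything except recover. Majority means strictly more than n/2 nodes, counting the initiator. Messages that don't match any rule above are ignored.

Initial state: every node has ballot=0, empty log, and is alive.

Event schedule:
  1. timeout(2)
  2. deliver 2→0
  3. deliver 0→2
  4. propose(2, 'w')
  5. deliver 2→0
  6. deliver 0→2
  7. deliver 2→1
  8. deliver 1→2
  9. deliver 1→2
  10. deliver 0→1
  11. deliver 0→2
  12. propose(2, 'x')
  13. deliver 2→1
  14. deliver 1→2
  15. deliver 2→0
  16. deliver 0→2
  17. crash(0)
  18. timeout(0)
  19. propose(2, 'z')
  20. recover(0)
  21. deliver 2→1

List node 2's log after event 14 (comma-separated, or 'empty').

w,x

step 1 timeout(2): 2={cand,b=5,log=-}
step 2 deliver 2→0: 0={foll,b=5,log=-}
step 3 deliver 0→2: 2={lead,b=5,log=-}
step 4 propose(2,'w'): —
step 5 deliver 2→0: 0={foll,b=5,log=w}
step 6 deliver 0→2: 2={lead,b=5,log=w}
step 7 deliver 2→1: 1={foll,b=5,log=-}
step 8 deliver 1→2: —
step 9 deliver 1→2: —
step 10 deliver 0→1: —
step 11 deliver 0→2: —
step 12 propose(2,'x'): —
step 13 deliver 2→1: 1={foll,b=5,log=w}
step 14 deliver 1→2: 2={lead,b=5,log=w,x}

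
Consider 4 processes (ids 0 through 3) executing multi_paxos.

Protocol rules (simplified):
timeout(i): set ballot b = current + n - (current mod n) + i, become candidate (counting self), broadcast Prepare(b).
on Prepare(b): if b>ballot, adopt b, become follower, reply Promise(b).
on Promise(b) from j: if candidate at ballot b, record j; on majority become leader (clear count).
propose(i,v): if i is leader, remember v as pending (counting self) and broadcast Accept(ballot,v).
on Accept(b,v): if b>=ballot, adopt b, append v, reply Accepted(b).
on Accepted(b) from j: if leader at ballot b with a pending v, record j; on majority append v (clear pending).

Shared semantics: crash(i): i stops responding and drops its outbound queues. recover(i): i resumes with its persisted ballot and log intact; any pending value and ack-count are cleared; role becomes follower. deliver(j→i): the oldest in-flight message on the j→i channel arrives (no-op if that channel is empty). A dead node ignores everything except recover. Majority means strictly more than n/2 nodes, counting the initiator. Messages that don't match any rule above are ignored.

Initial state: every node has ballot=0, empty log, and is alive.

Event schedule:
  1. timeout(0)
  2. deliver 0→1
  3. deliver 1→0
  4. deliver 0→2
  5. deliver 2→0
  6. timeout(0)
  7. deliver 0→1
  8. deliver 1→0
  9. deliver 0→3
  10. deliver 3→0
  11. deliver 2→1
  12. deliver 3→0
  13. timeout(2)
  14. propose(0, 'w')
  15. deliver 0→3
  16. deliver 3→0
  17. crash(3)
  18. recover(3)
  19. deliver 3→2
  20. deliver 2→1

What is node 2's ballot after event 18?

10

step 1 timeout(0): 0={cand,b=4,log=-}
step 2 deliver 0→1: 1={foll,b=4,log=-}
step 3 deliver 1→0: —
step 4 deliver 0→2: 2={foll,b=4,log=-}
step 5 deliver 2→0: 0={lead,b=4,log=-}
step 6 timeout(0): 0={cand,b=8,log=-}
step 7 deliver 0→1: 1={foll,b=8,log=-}
step 8 deliver 1→0: —
step 9 deliver 0→3: 3={foll,b=4,log=-}
step 10 deliver 3→0: —
step 11 deliver 2→1: —
step 12 deliver 3→0: —
step 13 timeout(2): 2={cand,b=10,log=-}
step 14 propose(0,'w'): —
step 15 deliver 0→3: 3={foll,b=8,log=-}
step 16 deliver 3→0: 0={lead,b=8,log=-}
step 17 crash(3): 3={✗foll,b=8,log=-}
step 18 recover(3): 3={foll,b=8,log=-}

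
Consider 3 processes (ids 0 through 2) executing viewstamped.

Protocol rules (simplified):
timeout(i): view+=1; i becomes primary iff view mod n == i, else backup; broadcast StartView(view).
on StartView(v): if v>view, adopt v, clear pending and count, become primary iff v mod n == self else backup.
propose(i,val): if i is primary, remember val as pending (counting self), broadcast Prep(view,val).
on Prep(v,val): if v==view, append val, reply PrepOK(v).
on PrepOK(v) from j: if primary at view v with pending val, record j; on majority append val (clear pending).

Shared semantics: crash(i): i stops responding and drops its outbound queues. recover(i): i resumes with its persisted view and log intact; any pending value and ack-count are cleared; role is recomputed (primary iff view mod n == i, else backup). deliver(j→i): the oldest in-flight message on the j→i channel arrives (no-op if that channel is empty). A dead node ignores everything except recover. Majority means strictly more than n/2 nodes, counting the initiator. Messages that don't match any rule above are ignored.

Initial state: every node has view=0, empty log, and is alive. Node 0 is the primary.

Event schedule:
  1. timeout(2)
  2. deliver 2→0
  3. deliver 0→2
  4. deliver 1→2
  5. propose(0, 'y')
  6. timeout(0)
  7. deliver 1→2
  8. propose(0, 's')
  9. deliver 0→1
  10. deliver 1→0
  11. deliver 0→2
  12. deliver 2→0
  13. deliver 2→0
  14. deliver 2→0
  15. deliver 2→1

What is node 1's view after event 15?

step 1 timeout(2): 2={back,v=1,log=-}
step 2 deliver 2→0: 0={back,v=1,log=-}
step 3 deliver 0→2: —
step 4 deliver 1→2: —
step 5 propose(0,'y'): —
step 6 timeout(0): 0={back,v=2,log=-}
step 7 deliver 1→2: —
step 8 propose(0,'s'): —
step 9 deliver 0→1: 1={back,v=2,log=-}
step 10 deliver 1→0: —
step 11 deliver 0→2: 2={prim,v=2,log=-}
step 12 deliver 2→0: —
step 13 deliver 2→0: —
step 14 deliver 2→0: —
step 15 deliver 2→1: —

2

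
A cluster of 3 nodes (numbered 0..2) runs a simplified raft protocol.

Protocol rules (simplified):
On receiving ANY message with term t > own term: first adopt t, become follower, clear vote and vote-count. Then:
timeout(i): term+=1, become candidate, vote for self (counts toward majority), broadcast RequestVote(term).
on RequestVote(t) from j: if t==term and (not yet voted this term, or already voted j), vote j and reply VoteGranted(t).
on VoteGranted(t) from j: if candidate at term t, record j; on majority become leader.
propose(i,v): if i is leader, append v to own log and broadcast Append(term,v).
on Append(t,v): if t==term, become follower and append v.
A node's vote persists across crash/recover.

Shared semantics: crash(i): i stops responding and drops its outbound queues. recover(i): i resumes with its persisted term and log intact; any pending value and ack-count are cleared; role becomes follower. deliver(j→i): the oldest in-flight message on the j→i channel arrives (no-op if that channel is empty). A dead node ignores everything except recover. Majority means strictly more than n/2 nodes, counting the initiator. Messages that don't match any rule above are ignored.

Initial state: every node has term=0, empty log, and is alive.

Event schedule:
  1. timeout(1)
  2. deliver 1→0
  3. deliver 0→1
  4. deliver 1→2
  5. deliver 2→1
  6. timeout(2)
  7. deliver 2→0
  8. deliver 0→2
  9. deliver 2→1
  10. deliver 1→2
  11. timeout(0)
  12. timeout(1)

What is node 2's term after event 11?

2

step 1 timeout(1): 1={cand,t=1,log=-}
step 2 deliver 1→0: 0={foll,t=1,log=-}
step 3 deliver 0→1: 1={lead,t=1,log=-}
step 4 deliver 1→2: 2={foll,t=1,log=-}
step 5 deliver 2→1: —
step 6 timeout(2): 2={cand,t=2,log=-}
step 7 deliver 2→0: 0={foll,t=2,log=-}
step 8 deliver 0→2: 2={lead,t=2,log=-}
step 9 deliver 2→1: 1={foll,t=2,log=-}
step 10 deliver 1→2: —
step 11 timeout(0): 0={cand,t=3,log=-}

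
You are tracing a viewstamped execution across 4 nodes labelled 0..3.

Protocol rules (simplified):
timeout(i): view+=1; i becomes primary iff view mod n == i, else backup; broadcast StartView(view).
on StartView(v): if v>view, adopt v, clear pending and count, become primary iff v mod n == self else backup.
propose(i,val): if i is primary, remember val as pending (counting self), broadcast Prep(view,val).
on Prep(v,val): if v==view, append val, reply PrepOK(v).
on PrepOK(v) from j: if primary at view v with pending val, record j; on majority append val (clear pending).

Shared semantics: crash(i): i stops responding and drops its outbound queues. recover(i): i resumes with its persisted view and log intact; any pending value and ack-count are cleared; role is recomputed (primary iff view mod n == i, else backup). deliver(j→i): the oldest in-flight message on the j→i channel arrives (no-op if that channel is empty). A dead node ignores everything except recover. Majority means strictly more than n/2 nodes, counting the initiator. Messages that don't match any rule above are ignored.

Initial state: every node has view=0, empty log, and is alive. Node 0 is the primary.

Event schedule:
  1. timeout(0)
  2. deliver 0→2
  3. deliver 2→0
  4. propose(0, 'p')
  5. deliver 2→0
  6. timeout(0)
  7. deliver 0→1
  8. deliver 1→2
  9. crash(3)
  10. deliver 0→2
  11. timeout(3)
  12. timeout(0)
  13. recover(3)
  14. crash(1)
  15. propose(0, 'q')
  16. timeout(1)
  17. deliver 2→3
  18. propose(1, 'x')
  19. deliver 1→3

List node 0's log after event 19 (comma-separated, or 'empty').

[1] timeout(0) → N0(back v1 [-])
[2] deliver 0→2 → N2(back v1 [-])
[3] deliver 2→0 → ∅
[4] propose(0,'p') → ∅
[5] deliver 2→0 → ∅
[6] timeout(0) → N0(back v2 [-])
[7] deliver 0→1 → N1(prim v1 [-])
[8] deliver 1→2 → ∅
[9] crash(3) → N3(✗back v0 [-])
[10] deliver 0→2 → N2(prim v2 [-])
[11] timeout(3) → ∅
[12] timeout(0) → N0(back v3 [-])
[13] recover(3) → N3(back v0 [-])
[14] crash(1) → N1(✗prim v1 [-])
[15] propose(0,'q') → ∅
[16] timeout(1) → ∅
[17] deliver 2→3 → ∅
[18] propose(1,'x') → ∅
[19] deliver 1→3 → ∅

empty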